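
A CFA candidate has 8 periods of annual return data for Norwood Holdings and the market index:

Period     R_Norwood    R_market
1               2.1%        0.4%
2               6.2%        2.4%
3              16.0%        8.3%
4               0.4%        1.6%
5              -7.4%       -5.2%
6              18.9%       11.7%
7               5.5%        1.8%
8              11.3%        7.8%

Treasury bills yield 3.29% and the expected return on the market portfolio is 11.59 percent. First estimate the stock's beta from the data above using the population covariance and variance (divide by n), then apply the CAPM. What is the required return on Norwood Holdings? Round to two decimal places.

Mean R_i = (2.1 + 6.2 + 16.0 + 0.4 − 7.4 + 18.9 + 5.5 + 11.3) / 8 = 6.6250%
Mean R_m = (0.4 + 2.4 + 8.3 + 1.6 − 5.2 + 11.7 + 1.8 + 7.8) / 8 = 3.6000%
Σ(R_i − R̄_i)(R_m − R̄_m) = 316.0100  ⇒  Cov = 316.0100 / 8 = 39.5013
Σ(R_m − R̄_m)² = 201.7000  ⇒  Var(R_m) = 201.7000 / 8 = 25.2125
β = Cov / Var(R_m) = 39.5013 / 25.2125 = 1.5667
MRP = 11.59% − 3.29% = 8.30%
E(R) = R_f + β × MRP = 3.29% + 1.5667 × 8.30% = 16.29%

16.29%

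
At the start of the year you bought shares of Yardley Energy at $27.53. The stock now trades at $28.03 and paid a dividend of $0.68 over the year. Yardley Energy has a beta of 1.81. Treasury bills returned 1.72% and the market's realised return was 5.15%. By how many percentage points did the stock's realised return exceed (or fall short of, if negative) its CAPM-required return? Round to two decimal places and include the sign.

Realised HPR = (P1 + D1 − P0) / P0 = (28.03 + 0.68 − 27.53) / 27.53 = 1.18 / 27.53 = 4.2862%
MRP = 5.15% − 1.72% = 3.43%
CAPM required = R_f + β·MRP = 1.72% + 1.81 × 3.43% = 7.9283%
α = realised − required = 4.2862% − 7.9283% = -3.64%

-3.64%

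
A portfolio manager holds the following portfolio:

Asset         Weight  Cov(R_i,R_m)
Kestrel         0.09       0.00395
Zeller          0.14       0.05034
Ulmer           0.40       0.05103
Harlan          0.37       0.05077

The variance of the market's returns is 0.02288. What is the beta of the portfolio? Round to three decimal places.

2.037

β_Kestrel = 0.00395 / 0.02288 = 0.1726
β_Zeller = 0.05034 / 0.02288 = 2.2002
β_Ulmer = 0.05103 / 0.02288 = 2.2303
β_Harlan = 0.05077 / 0.02288 = 2.2190
β_P = Σ w_i β_i = 0.09×0.1726 + 0.14×2.2002 + 0.40×2.2303 + 0.37×2.2190 = 2.0367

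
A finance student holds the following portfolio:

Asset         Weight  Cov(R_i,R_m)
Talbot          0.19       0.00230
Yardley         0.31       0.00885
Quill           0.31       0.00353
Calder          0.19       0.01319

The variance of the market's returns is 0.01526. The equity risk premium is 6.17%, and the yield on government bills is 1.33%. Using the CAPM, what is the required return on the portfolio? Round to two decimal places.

4.07%

β_Talbot = 0.00230 / 0.01526 = 0.1507
β_Yardley = 0.00885 / 0.01526 = 0.5799
β_Quill = 0.00353 / 0.01526 = 0.2313
β_Calder = 0.01319 / 0.01526 = 0.8644
β_P = Σ w_i β_i = 0.19×0.1507 + 0.31×0.5799 + 0.31×0.2313 + 0.19×0.8644 = 0.4443
E(R_P) = R_f + β_P × MRP = 1.33% + 0.4443 × 6.17% = 4.07%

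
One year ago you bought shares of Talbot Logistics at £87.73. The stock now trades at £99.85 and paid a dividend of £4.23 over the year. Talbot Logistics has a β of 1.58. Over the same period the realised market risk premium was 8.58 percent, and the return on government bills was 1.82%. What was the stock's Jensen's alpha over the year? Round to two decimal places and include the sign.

Realised HPR = (P1 + D1 − P0) / P0 = (99.85 + 4.23 − 87.73) / 87.73 = 16.35 / 87.73 = 18.6367%
CAPM required = R_f + β·MRP = 1.82% + 1.58 × 8.58% = 15.3764%
α = realised − required = 18.6367% − 15.3764% = +3.26%

+3.26%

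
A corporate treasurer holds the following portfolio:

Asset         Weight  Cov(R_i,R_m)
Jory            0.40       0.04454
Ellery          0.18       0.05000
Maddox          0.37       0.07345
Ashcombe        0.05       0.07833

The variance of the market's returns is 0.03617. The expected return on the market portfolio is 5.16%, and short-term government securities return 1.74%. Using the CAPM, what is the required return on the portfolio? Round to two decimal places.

β_Jory = 0.04454 / 0.03617 = 1.2314
β_Ellery = 0.05000 / 0.03617 = 1.3824
β_Maddox = 0.07345 / 0.03617 = 2.0307
β_Ashcombe = 0.07833 / 0.03617 = 2.1656
β_P = Σ w_i β_i = 0.40×1.2314 + 0.18×1.3824 + 0.37×2.0307 + 0.05×2.1656 = 1.6010
MRP = 5.16% − 1.74% = 3.42%
E(R_P) = R_f + β_P × MRP = 1.74% + 1.6010 × 3.42% = 7.22%

7.22%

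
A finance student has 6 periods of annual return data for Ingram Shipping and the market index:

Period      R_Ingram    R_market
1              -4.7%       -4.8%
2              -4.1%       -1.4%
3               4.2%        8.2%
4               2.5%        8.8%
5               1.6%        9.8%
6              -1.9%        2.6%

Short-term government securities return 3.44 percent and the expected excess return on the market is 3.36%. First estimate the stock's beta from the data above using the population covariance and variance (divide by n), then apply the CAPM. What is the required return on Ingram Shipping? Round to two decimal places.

5.37%

Mean R_i = (-4.7 − 4.1 + 4.2 + 2.5 + 1.6 − 1.9) / 6 = -0.4000%
Mean R_m = (-4.8 − 1.4 + 8.2 + 8.8 + 9.8 + 2.6) / 6 = 3.8667%
Σ(R_i − R̄_i)(R_m − R̄_m) = 104.7600  ⇒  Cov = 104.7600 / 6 = 17.4600
Σ(R_m − R̄_m)² = 182.7733  ⇒  Var(R_m) = 182.7733 / 6 = 30.4622
β = Cov / Var(R_m) = 17.4600 / 30.4622 = 0.5732
E(R) = R_f + β × MRP = 3.44% + 0.5732 × 3.36% = 5.37%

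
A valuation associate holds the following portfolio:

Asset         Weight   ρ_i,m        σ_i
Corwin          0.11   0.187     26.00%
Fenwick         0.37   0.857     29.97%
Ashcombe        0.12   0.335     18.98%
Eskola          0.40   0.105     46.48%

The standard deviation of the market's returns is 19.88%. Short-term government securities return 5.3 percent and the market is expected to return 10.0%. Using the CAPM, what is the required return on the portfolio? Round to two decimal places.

β_Corwin = 0.187 × 26.00% / 19.88% = 0.2446
β_Fenwick = 0.857 × 29.97% / 19.88% = 1.2920
β_Ashcombe = 0.335 × 18.98% / 19.88% = 0.3198
β_Eskola = 0.105 × 46.48% / 19.88% = 0.2455
β_P = Σ w_i β_i = 0.11×0.2446 + 0.37×1.2920 + 0.12×0.3198 + 0.40×0.2455 = 0.6415
MRP = 10.0% − 5.3% = 4.70%
E(R_P) = R_f + β_P × MRP = 5.3% + 0.6415 × 4.7% = 8.32%

8.32%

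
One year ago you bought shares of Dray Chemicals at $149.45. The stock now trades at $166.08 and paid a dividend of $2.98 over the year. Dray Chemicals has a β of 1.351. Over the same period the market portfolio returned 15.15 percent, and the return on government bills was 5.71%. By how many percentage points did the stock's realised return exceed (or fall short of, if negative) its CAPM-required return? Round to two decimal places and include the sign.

Realised HPR = (P1 + D1 − P0) / P0 = (166.08 + 2.98 − 149.45) / 149.45 = 19.61 / 149.45 = 13.1214%
MRP = 15.15% − 5.71% = 9.44%
CAPM required = R_f + β·MRP = 5.71% + 1.351 × 9.44% = 18.46344%
α = realised − required = 13.1214% − 18.46344% = -5.34%

-5.34%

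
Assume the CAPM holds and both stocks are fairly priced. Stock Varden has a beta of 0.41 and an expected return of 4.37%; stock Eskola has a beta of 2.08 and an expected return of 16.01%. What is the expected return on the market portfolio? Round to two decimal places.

Both satisfy E(R) = R_f + β·MRP, so the slope of the SML is
MRP = (16.01% − 4.37%) / (2.08 − 0.41) = 11.64% / 1.67 = 6.9701%
R_f = E(R_Varden) − β_Varden·MRP = 4.37% − 0.41 × 6.9701% = 1.5123%
E(R_m) = R_f + MRP = 1.5123% + 6.9701% = 8.48%

8.48%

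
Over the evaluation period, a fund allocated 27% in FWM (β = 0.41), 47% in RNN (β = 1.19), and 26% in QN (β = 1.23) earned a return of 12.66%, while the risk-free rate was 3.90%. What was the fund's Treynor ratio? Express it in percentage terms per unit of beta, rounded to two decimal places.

β_P = 0.27×0.41 + 0.47×1.19 + 0.26×1.23 = 0.9898
Treynor = (R_P − R_f) / β_P = (12.66% − 3.90%) / 0.9898 = 8.76% / 0.9898 = 8.85%

8.85%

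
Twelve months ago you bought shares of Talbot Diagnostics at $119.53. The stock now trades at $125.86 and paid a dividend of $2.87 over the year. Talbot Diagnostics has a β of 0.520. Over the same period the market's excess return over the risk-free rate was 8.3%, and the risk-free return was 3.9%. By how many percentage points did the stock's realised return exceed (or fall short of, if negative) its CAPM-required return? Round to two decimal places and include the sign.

Realised HPR = (P1 + D1 − P0) / P0 = (125.86 + 2.87 − 119.53) / 119.53 = 9.20 / 119.53 = 7.6968%
CAPM required = R_f + β·MRP = 3.9% + 0.520 × 8.3% = 8.2160%
α = realised − required = 7.6968% − 8.2160% = -0.52%

-0.52%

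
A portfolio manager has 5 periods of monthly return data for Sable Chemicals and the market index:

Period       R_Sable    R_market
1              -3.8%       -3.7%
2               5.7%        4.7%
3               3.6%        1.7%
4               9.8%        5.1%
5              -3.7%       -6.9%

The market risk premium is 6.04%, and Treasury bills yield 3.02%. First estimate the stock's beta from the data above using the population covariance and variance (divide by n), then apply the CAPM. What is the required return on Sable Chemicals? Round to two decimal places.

9.51%

Mean R_i = (-3.8 + 5.7 + 3.6 + 9.8 − 3.7) / 5 = 2.3200%
Mean R_m = (-3.7 + 4.7 + 1.7 + 5.1 − 6.9) / 5 = 0.1800%
Σ(R_i − R̄_i)(R_m − R̄_m) = 120.3920  ⇒  Cov = 120.3920 / 5 = 24.0784
Σ(R_m − R̄_m)² = 112.1280  ⇒  Var(R_m) = 112.1280 / 5 = 22.4256
β = Cov / Var(R_m) = 24.0784 / 22.4256 = 1.0737
E(R) = R_f + β × MRP = 3.02% + 1.0737 × 6.04% = 9.51%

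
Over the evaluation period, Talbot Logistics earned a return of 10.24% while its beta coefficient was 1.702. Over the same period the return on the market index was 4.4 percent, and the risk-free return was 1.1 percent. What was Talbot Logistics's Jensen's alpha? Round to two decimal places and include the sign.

+3.52%

Market excess return = 4.4% − 1.1% = 3.30%
CAPM benchmark = R_f + β(R_m − R_f) = 1.1% + 1.702 × 3.3% = 6.7166%
α = actual − benchmark = 10.24% − 6.7166% = +3.52%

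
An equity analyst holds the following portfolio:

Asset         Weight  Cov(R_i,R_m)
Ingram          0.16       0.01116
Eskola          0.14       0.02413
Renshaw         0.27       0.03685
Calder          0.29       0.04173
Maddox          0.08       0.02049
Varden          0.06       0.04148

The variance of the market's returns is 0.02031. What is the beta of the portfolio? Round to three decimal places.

β_Ingram = 0.01116 / 0.02031 = 0.5495
β_Eskola = 0.02413 / 0.02031 = 1.1881
β_Renshaw = 0.03685 / 0.02031 = 1.8144
β_Calder = 0.04173 / 0.02031 = 2.0547
β_Maddox = 0.02049 / 0.02031 = 1.0089
β_Varden = 0.04148 / 0.02031 = 2.0423
β_P = Σ w_i β_i = 0.16×0.5495 + 0.14×1.1881 + 0.27×1.8144 + 0.29×2.0547 + 0.08×1.0089 + 0.06×2.0423 = 1.5433

1.543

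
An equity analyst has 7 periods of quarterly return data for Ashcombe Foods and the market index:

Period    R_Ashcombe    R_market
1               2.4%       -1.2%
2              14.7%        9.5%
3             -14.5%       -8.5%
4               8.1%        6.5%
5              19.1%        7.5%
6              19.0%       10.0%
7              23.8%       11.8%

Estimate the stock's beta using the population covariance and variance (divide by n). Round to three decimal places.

Mean R_i = (2.4 + 14.7 − 14.5 + 8.1 + 19.1 + 19.0 + 23.8) / 7 = 10.3714%
Mean R_m = (-1.2 + 9.5 − 8.5 + 6.5 + 7.5 + 10.0 + 11.8) / 7 = 5.0857%
Σ(R_i − R̄_i)(R_m − R̄_m) = 557.5371  ⇒  Cov = 557.5371 / 7 = 79.6482
Σ(R_m − R̄_m)² = 320.6286  ⇒  Var(R_m) = 320.6286 / 7 = 45.8041
β = Cov / Var(R_m) = 79.6482 / 45.8041 = 1.7389

1.739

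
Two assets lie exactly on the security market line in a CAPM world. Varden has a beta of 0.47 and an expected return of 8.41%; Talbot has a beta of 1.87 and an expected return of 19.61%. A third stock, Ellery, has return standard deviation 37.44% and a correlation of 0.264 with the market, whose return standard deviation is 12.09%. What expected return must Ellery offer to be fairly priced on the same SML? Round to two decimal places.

MRP = (19.61% − 8.41%) / (1.87 − 0.47) = 8.0000%
R_f = 8.41% − 0.47 × 8.0000% = 4.6500%
β_Ellery = ρ·σ_i/σ_m = 0.264 × 37.44 / 12.09 = 0.8175
E(R_Ellery) = R_f + β × MRP = 4.6500% + 0.8175 × 8.0000% = 11.19%

11.19%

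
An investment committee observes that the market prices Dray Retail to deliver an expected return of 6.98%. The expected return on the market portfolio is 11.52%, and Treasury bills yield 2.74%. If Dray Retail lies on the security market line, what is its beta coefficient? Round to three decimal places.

0.483

MRP = 11.52% − 2.74% = 8.78%
β = (E(R) − R_f) / MRP = (6.98% − 2.74%) / 8.78% = 4.24% / 8.78% = 0.483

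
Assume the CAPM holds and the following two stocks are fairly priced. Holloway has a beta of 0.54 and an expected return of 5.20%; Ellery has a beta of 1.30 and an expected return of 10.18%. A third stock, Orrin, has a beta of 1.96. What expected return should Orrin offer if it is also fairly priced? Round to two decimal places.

14.50%

MRP (SML slope) = (10.18% − 5.20%) / (1.30 − 0.54) = 4.98% / 0.76 = 6.5526%
R_f (intercept) = 5.20% − 0.54 × 6.5526% = 1.6616%
E(R_Orrin) = R_f + β × MRP = 1.6616% + 1.96 × 6.5526% = 14.50%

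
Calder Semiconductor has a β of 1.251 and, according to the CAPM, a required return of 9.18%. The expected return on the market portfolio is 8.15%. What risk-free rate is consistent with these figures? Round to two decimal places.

E(R) = R_f + β(E(R_m) − R_f) = R_f(1 − β) + β·E(R_m)
9.18% = R_f × (1 − 1.251) + 1.251 × 8.15%
9.18% = R_f × -0.251 + 10.19565%
R_f = (9.18% − 10.19565%) / -0.251 = 4.05%

4.05%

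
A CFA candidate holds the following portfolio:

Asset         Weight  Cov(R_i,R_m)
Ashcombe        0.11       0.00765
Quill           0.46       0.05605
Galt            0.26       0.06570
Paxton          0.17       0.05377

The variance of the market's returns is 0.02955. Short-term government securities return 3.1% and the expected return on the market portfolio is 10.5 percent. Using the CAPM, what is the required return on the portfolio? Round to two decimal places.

β_Ashcombe = 0.00765 / 0.02955 = 0.2589
β_Quill = 0.05605 / 0.02955 = 1.8968
β_Galt = 0.06570 / 0.02955 = 2.2234
β_Paxton = 0.05377 / 0.02955 = 1.8196
β_P = Σ w_i β_i = 0.11×0.2589 + 0.46×1.8968 + 0.26×2.2234 + 0.17×1.8196 = 1.7884
MRP = 10.5% − 3.1% = 7.40%
E(R_P) = R_f + β_P × MRP = 3.1% + 1.7884 × 7.4% = 16.33%

16.33%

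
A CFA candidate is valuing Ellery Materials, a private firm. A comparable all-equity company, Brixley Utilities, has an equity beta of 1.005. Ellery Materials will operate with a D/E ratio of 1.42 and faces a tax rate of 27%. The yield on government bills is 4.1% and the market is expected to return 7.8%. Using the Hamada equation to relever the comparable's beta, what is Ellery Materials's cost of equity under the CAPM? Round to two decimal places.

11.67%

β_L = β_U × [1 + (1 − t)(D/E)] = 1.005 × [1 + (1 − 0.27) × 1.42]
    = 1.005 × [1 + 0.73 × 1.42] = 1.005 × 2.0366 = 2.0468
MRP = 7.8% − 4.1% = 3.70%
E(R) = R_f + β_L × MRP = 4.1% + 2.0468 × 3.7% = 11.67%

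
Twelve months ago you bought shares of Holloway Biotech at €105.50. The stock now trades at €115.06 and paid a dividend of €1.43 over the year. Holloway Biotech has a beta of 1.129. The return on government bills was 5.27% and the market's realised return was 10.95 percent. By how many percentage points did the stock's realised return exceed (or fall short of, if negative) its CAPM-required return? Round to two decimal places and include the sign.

Realised HPR = (P1 + D1 − P0) / P0 = (115.06 + 1.43 − 105.50) / 105.50 = 10.99 / 105.50 = 10.4171%
MRP = 10.95% − 5.27% = 5.68%
CAPM required = R_f + β·MRP = 5.27% + 1.129 × 5.68% = 11.68272%
α = realised − required = 10.4171% − 11.68272% = -1.27%

-1.27%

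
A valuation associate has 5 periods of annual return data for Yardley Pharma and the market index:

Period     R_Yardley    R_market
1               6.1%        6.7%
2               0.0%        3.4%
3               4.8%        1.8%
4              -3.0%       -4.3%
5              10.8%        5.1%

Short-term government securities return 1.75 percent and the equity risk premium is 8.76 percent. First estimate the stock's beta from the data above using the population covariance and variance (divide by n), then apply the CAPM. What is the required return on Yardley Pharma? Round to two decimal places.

Mean R_i = (6.1 + 0.0 + 4.8 − 3.0 + 10.8) / 5 = 3.7400%
Mean R_m = (6.7 + 3.4 + 1.8 − 4.3 + 5.1) / 5 = 2.5400%
Σ(R_i − R̄_i)(R_m − R̄_m) = 69.9920  ⇒  Cov = 69.9920 / 5 = 13.9984
Σ(R_m − R̄_m)² = 71.9320  ⇒  Var(R_m) = 71.9320 / 5 = 14.3864
β = Cov / Var(R_m) = 13.9984 / 14.3864 = 0.9730
E(R) = R_f + β × MRP = 1.75% + 0.9730 × 8.76% = 10.27%

10.27%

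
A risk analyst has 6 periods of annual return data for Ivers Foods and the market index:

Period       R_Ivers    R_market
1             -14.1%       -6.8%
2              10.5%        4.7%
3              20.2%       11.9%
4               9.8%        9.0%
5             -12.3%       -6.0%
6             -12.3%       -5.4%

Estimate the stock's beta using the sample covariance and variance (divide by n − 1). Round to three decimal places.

Mean R_i = (-14.1 + 10.5 + 20.2 + 9.8 − 12.3 − 12.3) / 6 = 0.3000%
Mean R_m = (-6.8 + 4.7 + 11.9 + 9.0 − 6.0 − 5.4) / 6 = 1.2333%
Σ(R_i − R̄_i)(R_m − R̄_m) = 611.8100  ⇒  Cov = 611.8100 / 5 = 122.3620
Σ(R_m − R̄_m)² = 346.9733  ⇒  Var(R_m) = 346.9733 / 5 = 69.3947
β = Cov / Var(R_m) = 122.3620 / 69.3947 = 1.7633

1.763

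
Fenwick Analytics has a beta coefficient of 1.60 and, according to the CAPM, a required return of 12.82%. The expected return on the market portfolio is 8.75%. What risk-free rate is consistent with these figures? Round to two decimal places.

E(R) = R_f + β(E(R_m) − R_f) = R_f(1 − β) + β·E(R_m)
12.82% = R_f × (1 − 1.60) + 1.60 × 8.75%
12.82% = R_f × -0.60 + 14.0000%
R_f = (12.82% − 14.0000%) / -0.60 = 1.97%

1.97%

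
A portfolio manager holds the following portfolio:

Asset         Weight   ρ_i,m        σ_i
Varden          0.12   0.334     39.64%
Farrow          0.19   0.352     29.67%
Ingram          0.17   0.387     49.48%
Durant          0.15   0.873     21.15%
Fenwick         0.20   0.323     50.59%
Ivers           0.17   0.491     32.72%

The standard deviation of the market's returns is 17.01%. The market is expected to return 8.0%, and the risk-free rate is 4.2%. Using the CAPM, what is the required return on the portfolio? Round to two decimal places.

7.68%

β_Varden = 0.334 × 39.64% / 17.01% = 0.7784
β_Farrow = 0.352 × 29.67% / 17.01% = 0.6140
β_Ingram = 0.387 × 49.48% / 17.01% = 1.1257
β_Durant = 0.873 × 21.15% / 17.01% = 1.0855
β_Fenwick = 0.323 × 50.59% / 17.01% = 0.9606
β_Ivers = 0.491 × 32.72% / 17.01% = 0.9445
β_P = Σ w_i β_i = 0.12×0.7784 + 0.19×0.6140 + 0.17×1.1257 + 0.15×1.0855 + 0.20×0.9606 + 0.17×0.9445 = 0.9169
MRP = 8.0% − 4.2% = 3.80%
E(R_P) = R_f + β_P × MRP = 4.2% + 0.9169 × 3.8% = 7.68%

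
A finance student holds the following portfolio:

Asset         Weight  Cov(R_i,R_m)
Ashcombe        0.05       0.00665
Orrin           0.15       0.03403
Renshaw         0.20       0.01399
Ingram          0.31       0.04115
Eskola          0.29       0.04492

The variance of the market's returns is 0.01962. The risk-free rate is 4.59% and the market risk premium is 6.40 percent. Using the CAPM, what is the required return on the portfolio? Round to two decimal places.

β_Ashcombe = 0.00665 / 0.01962 = 0.3389
β_Orrin = 0.03403 / 0.01962 = 1.7345
β_Renshaw = 0.01399 / 0.01962 = 0.7130
β_Ingram = 0.04115 / 0.01962 = 2.0973
β_Eskola = 0.04492 / 0.01962 = 2.2895
β_P = Σ w_i β_i = 0.05×0.3389 + 0.15×1.7345 + 0.20×0.7130 + 0.31×2.0973 + 0.29×2.2895 = 1.7338
E(R_P) = R_f + β_P × MRP = 4.59% + 1.7338 × 6.40% = 15.69%

15.69%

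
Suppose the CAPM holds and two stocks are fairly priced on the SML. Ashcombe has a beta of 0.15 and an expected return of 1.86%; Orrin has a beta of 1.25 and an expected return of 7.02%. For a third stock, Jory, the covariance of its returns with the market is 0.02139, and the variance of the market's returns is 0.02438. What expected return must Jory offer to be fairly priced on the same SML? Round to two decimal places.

5.27%

MRP = (7.02% − 1.86%) / (1.25 − 0.15) = 4.6909%
R_f = 1.86% − 0.15 × 4.6909% = 1.1564%
β_Jory = Cov / Var(R_m) = 0.02139 / 0.02438 = 0.8774
E(R_Jory) = R_f + β × MRP = 1.1564% + 0.8774 × 4.6909% = 5.27%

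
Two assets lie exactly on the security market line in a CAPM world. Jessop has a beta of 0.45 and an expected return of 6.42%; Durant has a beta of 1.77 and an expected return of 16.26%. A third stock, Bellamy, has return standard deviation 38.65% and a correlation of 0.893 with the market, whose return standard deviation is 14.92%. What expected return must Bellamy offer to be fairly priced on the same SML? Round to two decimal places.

20.31%

MRP = (16.26% − 6.42%) / (1.77 − 0.45) = 7.4545%
R_f = 6.42% − 0.45 × 7.4545% = 3.0655%
β_Bellamy = ρ·σ_i/σ_m = 0.893 × 38.65 / 14.92 = 2.3133
E(R_Bellamy) = R_f + β × MRP = 3.0655% + 2.3133 × 7.4545% = 20.31%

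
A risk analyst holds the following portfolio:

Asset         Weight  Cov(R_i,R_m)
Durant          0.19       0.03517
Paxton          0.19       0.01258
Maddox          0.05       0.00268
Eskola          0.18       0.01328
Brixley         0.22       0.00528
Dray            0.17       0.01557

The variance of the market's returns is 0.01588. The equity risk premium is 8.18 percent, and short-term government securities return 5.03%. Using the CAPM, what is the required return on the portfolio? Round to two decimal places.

β_Durant = 0.03517 / 0.01588 = 2.2147
β_Paxton = 0.01258 / 0.01588 = 0.7922
β_Maddox = 0.00268 / 0.01588 = 0.1688
β_Eskola = 0.01328 / 0.01588 = 0.8363
β_Brixley = 0.00528 / 0.01588 = 0.3325
β_Dray = 0.01557 / 0.01588 = 0.9805
β_P = Σ w_i β_i = 0.19×2.2147 + 0.19×0.7922 + 0.05×0.1688 + 0.18×0.8363 + 0.22×0.3325 + 0.17×0.9805 = 0.9701
E(R_P) = R_f + β_P × MRP = 5.03% + 0.9701 × 8.18% = 12.97%

12.97%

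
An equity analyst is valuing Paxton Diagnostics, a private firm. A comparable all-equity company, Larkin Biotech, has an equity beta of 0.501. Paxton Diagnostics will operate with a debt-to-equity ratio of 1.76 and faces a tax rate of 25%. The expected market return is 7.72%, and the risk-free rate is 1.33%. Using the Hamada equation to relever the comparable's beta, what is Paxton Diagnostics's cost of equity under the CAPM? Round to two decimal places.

8.76%

β_L = β_U × [1 + (1 − t)(D/E)] = 0.501 × [1 + (1 − 0.25) × 1.76]
    = 0.501 × [1 + 0.75 × 1.76] = 0.501 × 2.3200 = 1.1623
MRP = 7.72% − 1.33% = 6.39%
E(R) = R_f + β_L × MRP = 1.33% + 1.1623 × 6.39% = 8.76%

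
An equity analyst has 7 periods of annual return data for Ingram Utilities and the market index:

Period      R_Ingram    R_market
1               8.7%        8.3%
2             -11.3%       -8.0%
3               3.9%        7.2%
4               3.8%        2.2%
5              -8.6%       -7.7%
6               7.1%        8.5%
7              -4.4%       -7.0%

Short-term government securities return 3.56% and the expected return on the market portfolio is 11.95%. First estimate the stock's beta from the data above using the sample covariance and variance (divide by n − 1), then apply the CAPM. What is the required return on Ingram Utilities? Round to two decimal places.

Mean R_i = (8.7 − 11.3 + 3.9 + 3.8 − 8.6 + 7.1 − 4.4) / 7 = -0.1143%
Mean R_m = (8.3 − 8.0 + 7.2 + 2.2 − 7.7 + 8.5 − 7.0) / 7 = 0.5000%
Σ(R_i − R̄_i)(R_m − R̄_m) = 356.8200  ⇒  Cov = 356.8200 / 6 = 59.4700
Σ(R_m − R̄_m)² = 368.3600  ⇒  Var(R_m) = 368.3600 / 6 = 61.3933
β = Cov / Var(R_m) = 59.4700 / 61.3933 = 0.9687
MRP = 11.95% − 3.56% = 8.39%
E(R) = R_f + β × MRP = 3.56% + 0.9687 × 8.39% = 11.69%

11.69%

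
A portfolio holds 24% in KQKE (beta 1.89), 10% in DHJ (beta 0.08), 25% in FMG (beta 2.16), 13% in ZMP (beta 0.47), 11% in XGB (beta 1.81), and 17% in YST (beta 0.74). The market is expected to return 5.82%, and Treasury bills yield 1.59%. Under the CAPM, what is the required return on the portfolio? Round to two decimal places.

7.46%

β_P = Σ w_i β_i = 0.24×1.89 + 0.10×0.08 + 0.25×2.16 + 0.13×0.47 + 0.11×1.81 + 0.17×0.74 = 1.3876
MRP = 5.82% − 1.59% = 4.23%
E(R_P) = R_f + β_P × MRP = 1.59% + 1.3876 × 4.23% = 7.46%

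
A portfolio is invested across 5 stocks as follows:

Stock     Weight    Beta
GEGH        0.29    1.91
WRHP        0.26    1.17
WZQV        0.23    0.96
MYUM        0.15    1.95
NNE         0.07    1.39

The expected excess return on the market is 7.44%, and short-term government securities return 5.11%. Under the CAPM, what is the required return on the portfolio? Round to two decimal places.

16.04%

β_P = Σ w_i β_i = 0.29×1.91 + 0.26×1.17 + 0.23×0.96 + 0.15×1.95 + 0.07×1.39 = 1.4687
E(R_P) = R_f + β_P × MRP = 5.11% + 1.4687 × 7.44% = 16.04%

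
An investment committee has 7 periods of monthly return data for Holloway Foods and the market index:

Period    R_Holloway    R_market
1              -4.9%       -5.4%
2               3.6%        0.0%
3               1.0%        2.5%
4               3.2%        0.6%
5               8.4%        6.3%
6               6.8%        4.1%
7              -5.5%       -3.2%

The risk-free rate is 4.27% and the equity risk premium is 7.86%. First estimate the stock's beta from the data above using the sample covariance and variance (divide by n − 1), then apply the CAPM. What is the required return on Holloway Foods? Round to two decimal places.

13.83%

Mean R_i = (-4.9 + 3.6 + 1.0 + 3.2 + 8.4 + 6.8 − 5.5) / 7 = 1.8000%
Mean R_m = (-5.4 + 0.0 + 2.5 + 0.6 + 6.3 + 4.1 − 3.2) / 7 = 0.7000%
Σ(R_i − R̄_i)(R_m − R̄_m) = 120.4600  ⇒  Cov = 120.4600 / 6 = 20.0767
Σ(R_m − R̄_m)² = 99.0800  ⇒  Var(R_m) = 99.0800 / 6 = 16.5133
β = Cov / Var(R_m) = 20.0767 / 16.5133 = 1.2158
E(R) = R_f + β × MRP = 4.27% + 1.2158 × 7.86% = 13.83%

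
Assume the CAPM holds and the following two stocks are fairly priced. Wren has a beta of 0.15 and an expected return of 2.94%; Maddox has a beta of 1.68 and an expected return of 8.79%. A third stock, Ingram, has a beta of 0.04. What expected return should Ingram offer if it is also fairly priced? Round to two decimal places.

2.52%

MRP (SML slope) = (8.79% − 2.94%) / (1.68 − 0.15) = 5.85% / 1.53 = 3.8235%
R_f (intercept) = 2.94% − 0.15 × 3.8235% = 2.3665%
E(R_Ingram) = R_f + β × MRP = 2.3665% + 0.04 × 3.8235% = 2.52%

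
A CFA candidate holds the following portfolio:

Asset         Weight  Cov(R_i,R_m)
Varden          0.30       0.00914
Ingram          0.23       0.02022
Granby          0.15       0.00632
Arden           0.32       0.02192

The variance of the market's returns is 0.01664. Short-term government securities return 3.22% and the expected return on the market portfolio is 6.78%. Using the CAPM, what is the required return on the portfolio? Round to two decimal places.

6.51%

β_Varden = 0.00914 / 0.01664 = 0.5493
β_Ingram = 0.02022 / 0.01664 = 1.2151
β_Granby = 0.00632 / 0.01664 = 0.3798
β_Arden = 0.02192 / 0.01664 = 1.3173
β_P = Σ w_i β_i = 0.30×0.5493 + 0.23×1.2151 + 0.15×0.3798 + 0.32×1.3173 = 0.9228
MRP = 6.78% − 3.22% = 3.56%
E(R_P) = R_f + β_P × MRP = 3.22% + 0.9228 × 3.56% = 6.51%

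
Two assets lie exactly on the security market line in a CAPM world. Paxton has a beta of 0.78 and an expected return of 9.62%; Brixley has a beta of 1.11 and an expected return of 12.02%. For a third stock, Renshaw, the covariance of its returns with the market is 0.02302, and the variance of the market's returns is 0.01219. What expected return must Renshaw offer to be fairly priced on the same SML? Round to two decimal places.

MRP = (12.02% − 9.62%) / (1.11 − 0.78) = 7.2727%
R_f = 9.62% − 0.78 × 7.2727% = 3.9473%
β_Renshaw = Cov / Var(R_m) = 0.02302 / 0.01219 = 1.8884
E(R_Renshaw) = R_f + β × MRP = 3.9473% + 1.8884 × 7.2727% = 17.68%

17.68%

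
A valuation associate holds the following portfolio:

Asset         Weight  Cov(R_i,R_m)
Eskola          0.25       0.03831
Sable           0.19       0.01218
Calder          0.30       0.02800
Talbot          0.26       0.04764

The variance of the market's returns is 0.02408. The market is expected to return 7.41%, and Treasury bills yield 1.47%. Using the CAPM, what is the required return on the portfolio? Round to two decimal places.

β_Eskola = 0.03831 / 0.02408 = 1.5909
β_Sable = 0.01218 / 0.02408 = 0.5058
β_Calder = 0.02800 / 0.02408 = 1.1628
β_Talbot = 0.04764 / 0.02408 = 1.9784
β_P = Σ w_i β_i = 0.25×1.5909 + 0.19×0.5058 + 0.30×1.1628 + 0.26×1.9784 = 1.3571
MRP = 7.41% − 1.47% = 5.94%
E(R_P) = R_f + β_P × MRP = 1.47% + 1.3571 × 5.94% = 9.53%

9.53%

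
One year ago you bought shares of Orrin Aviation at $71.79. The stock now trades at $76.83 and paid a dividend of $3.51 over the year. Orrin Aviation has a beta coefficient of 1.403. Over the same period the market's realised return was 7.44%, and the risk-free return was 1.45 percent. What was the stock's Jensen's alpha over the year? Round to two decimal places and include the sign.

+2.06%

Realised HPR = (P1 + D1 − P0) / P0 = (76.83 + 3.51 − 71.79) / 71.79 = 8.55 / 71.79 = 11.9097%
MRP = 7.44% − 1.45% = 5.99%
CAPM required = R_f + β·MRP = 1.45% + 1.403 × 5.99% = 9.85397%
α = realised − required = 11.9097% − 9.85397% = +2.06%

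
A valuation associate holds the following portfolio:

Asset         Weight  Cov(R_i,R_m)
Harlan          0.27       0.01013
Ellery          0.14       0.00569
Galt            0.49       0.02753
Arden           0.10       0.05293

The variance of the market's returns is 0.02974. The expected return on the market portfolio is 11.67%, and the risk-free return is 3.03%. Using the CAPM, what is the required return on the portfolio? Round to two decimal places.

9.51%

β_Harlan = 0.01013 / 0.02974 = 0.3406
β_Ellery = 0.00569 / 0.02974 = 0.1913
β_Galt = 0.02753 / 0.02974 = 0.9257
β_Arden = 0.05293 / 0.02974 = 1.7798
β_P = Σ w_i β_i = 0.27×0.3406 + 0.14×0.1913 + 0.49×0.9257 + 0.10×1.7798 = 0.7503
MRP = 11.67% − 3.03% = 8.64%
E(R_P) = R_f + β_P × MRP = 3.03% + 0.7503 × 8.64% = 9.51%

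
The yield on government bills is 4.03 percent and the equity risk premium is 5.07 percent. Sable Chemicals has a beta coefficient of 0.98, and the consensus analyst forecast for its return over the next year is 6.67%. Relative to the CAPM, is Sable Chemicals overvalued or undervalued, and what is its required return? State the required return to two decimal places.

Overvalued; required return 9.00%

Required return = R_f + β·MRP = 4.03% + 0.98 × 5.07% = 9.00%
Forecast 6.67% < required 9.00% → the stock plots below the SML → overvalued.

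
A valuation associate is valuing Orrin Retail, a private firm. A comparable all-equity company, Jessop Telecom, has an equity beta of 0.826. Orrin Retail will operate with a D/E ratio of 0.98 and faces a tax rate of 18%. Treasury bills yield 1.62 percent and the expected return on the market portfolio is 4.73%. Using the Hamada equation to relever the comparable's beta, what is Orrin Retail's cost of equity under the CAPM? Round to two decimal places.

6.25%

β_L = β_U × [1 + (1 − t)(D/E)] = 0.826 × [1 + (1 − 0.18) × 0.98]
    = 0.826 × [1 + 0.82 × 0.98] = 0.826 × 1.8036 = 1.4898
MRP = 4.73% − 1.62% = 3.11%
E(R) = R_f + β_L × MRP = 1.62% + 1.4898 × 3.11% = 6.25%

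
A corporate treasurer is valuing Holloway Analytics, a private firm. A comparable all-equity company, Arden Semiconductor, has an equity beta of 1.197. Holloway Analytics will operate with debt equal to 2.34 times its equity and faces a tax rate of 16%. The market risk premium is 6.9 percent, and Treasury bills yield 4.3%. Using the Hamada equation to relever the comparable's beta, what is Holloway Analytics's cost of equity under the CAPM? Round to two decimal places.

β_L = β_U × [1 + (1 − t)(D/E)] = 1.197 × [1 + (1 − 0.16) × 2.34]
    = 1.197 × [1 + 0.84 × 2.34] = 1.197 × 2.9656 = 3.5498
E(R) = R_f + β_L × MRP = 4.3% + 3.5498 × 6.9% = 28.79%

28.79%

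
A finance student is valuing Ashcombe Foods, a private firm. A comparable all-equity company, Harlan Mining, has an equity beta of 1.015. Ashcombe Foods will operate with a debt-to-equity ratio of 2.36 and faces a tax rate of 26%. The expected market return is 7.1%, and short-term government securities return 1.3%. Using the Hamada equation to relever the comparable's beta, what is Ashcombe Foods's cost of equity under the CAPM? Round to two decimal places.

17.47%

β_L = β_U × [1 + (1 − t)(D/E)] = 1.015 × [1 + (1 − 0.26) × 2.36]
    = 1.015 × [1 + 0.74 × 2.36] = 1.015 × 2.7464 = 2.7876
MRP = 7.1% − 1.3% = 5.80%
E(R) = R_f + β_L × MRP = 1.3% + 2.7876 × 5.8% = 17.47%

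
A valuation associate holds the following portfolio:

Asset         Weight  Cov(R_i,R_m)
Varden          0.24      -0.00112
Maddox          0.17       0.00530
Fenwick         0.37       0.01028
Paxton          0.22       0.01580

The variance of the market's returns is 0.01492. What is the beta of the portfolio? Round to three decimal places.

β_Varden = -0.00112 / 0.01492 = -0.0751
β_Maddox = 0.00530 / 0.01492 = 0.3552
β_Fenwick = 0.01028 / 0.01492 = 0.6890
β_Paxton = 0.01580 / 0.01492 = 1.0590
β_P = Σ w_i β_i = 0.24×-0.0751 + 0.17×0.3552 + 0.37×0.6890 + 0.22×1.0590 = 0.5303

0.530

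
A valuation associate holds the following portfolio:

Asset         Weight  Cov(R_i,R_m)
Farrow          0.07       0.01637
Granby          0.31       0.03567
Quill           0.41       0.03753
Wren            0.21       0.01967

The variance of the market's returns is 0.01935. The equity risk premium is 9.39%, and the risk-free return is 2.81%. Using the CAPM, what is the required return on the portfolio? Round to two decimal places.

18.20%

β_Farrow = 0.01637 / 0.01935 = 0.8460
β_Granby = 0.03567 / 0.01935 = 1.8434
β_Quill = 0.03753 / 0.01935 = 1.9395
β_Wren = 0.01967 / 0.01935 = 1.0165
β_P = Σ w_i β_i = 0.07×0.8460 + 0.31×1.8434 + 0.41×1.9395 + 0.21×1.0165 = 1.6393
E(R_P) = R_f + β_P × MRP = 2.81% + 1.6393 × 9.39% = 18.20%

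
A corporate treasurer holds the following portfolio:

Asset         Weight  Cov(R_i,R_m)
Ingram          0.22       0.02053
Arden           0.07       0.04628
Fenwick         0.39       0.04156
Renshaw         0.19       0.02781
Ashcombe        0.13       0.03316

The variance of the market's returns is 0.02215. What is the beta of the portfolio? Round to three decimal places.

1.515

β_Ingram = 0.02053 / 0.02215 = 0.9269
β_Arden = 0.04628 / 0.02215 = 2.0894
β_Fenwick = 0.04156 / 0.02215 = 1.8763
β_Renshaw = 0.02781 / 0.02215 = 1.2555
β_Ashcombe = 0.03316 / 0.02215 = 1.4971
β_P = Σ w_i β_i = 0.22×0.9269 + 0.07×2.0894 + 0.39×1.8763 + 0.19×1.2555 + 0.13×1.4971 = 1.5151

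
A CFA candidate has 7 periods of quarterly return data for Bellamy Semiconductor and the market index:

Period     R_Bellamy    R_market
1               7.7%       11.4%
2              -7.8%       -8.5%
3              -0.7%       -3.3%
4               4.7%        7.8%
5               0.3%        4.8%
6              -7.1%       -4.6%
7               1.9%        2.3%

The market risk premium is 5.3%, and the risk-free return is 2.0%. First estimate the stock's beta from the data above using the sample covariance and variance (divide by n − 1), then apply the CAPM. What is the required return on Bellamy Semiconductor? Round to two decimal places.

5.99%

Mean R_i = (7.7 − 7.8 − 0.7 + 4.7 + 0.3 − 7.1 + 1.9) / 7 = -0.1429%
Mean R_m = (11.4 − 8.5 − 3.3 + 7.8 + 4.8 − 4.6 + 2.3) / 7 = 1.4143%
Σ(R_i − R̄_i)(R_m − R̄_m) = 232.9343  ⇒  Cov = 232.9343 / 6 = 38.8224
Σ(R_m − R̄_m)² = 309.4286  ⇒  Var(R_m) = 309.4286 / 6 = 51.5714
β = Cov / Var(R_m) = 38.8224 / 51.5714 = 0.7528
E(R) = R_f + β × MRP = 2.0% + 0.7528 × 5.3% = 5.99%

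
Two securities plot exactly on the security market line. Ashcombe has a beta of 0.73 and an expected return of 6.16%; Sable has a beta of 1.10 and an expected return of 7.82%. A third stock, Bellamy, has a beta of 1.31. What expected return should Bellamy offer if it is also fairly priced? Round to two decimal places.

MRP (SML slope) = (7.82% − 6.16%) / (1.10 − 0.73) = 1.66% / 0.37 = 4.4865%
R_f (intercept) = 6.16% − 0.73 × 4.4865% = 2.8849%
E(R_Bellamy) = R_f + β × MRP = 2.8849% + 1.31 × 4.4865% = 8.76%

8.76%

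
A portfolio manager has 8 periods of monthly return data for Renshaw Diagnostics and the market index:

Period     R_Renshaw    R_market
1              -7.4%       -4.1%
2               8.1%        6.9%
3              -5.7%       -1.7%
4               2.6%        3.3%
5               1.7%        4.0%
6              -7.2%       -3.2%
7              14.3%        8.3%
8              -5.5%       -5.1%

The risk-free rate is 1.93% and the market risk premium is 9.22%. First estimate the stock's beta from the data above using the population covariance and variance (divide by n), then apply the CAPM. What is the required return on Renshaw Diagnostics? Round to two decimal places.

Mean R_i = (-7.4 + 8.1 − 5.7 + 2.6 + 1.7 − 7.2 + 14.3 − 5.5) / 8 = 0.1125%
Mean R_m = (-4.1 + 6.9 − 1.7 + 3.3 + 4.0 − 3.2 + 8.3 − 5.1) / 8 = 1.0500%
Σ(R_i − R̄_i)(R_m − R̄_m) = 280.1350  ⇒  Cov = 280.1350 / 8 = 35.0169
Σ(R_m − R̄_m)² = 190.5200  ⇒  Var(R_m) = 190.5200 / 8 = 23.8150
β = Cov / Var(R_m) = 35.0169 / 23.8150 = 1.4704
E(R) = R_f + β × MRP = 1.93% + 1.4704 × 9.22% = 15.49%

15.49%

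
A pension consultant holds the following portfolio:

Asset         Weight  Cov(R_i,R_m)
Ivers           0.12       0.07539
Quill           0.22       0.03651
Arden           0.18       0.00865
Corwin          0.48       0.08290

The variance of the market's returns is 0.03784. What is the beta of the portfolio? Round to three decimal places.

β_Ivers = 0.07539 / 0.03784 = 1.9923
β_Quill = 0.03651 / 0.03784 = 0.9649
β_Arden = 0.00865 / 0.03784 = 0.2286
β_Corwin = 0.08290 / 0.03784 = 2.1908
β_P = Σ w_i β_i = 0.12×1.9923 + 0.22×0.9649 + 0.18×0.2286 + 0.48×2.1908 = 1.5441

1.544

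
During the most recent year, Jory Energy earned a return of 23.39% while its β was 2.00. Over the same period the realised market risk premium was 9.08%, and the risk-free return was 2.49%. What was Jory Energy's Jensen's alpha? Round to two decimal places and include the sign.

+2.74%

CAPM benchmark = R_f + β(R_m − R_f) = 2.49% + 2.00 × 9.08% = 20.6500%
α = actual − benchmark = 23.39% − 20.6500% = +2.74%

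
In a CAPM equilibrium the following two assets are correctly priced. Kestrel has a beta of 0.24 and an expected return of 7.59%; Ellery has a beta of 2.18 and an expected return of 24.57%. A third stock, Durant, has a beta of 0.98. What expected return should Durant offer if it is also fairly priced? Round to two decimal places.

MRP (SML slope) = (24.57% − 7.59%) / (2.18 − 0.24) = 16.98% / 1.94 = 8.7526%
R_f (intercept) = 7.59% − 0.24 × 8.7526% = 5.4894%
E(R_Durant) = R_f + β × MRP = 5.4894% + 0.98 × 8.7526% = 14.07%

14.07%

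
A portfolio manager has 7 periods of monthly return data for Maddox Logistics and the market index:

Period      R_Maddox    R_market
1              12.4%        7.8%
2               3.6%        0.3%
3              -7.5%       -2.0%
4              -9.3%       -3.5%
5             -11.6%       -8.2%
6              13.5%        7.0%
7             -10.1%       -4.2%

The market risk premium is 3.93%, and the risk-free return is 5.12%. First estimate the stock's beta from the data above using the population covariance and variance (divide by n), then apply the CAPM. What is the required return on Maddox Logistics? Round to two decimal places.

12.12%

Mean R_i = (12.4 + 3.6 − 7.5 − 9.3 − 11.6 + 13.5 − 10.1) / 7 = -1.2857%
Mean R_m = (7.8 + 0.3 − 2.0 − 3.5 − 8.2 + 7.0 − 4.2) / 7 = -0.4000%
Σ(R_i − R̄_i)(R_m − R̄_m) = 373.7900  ⇒  Cov = 373.7900 / 7 = 53.3986
Σ(R_m − R̄_m)² = 209.9400  ⇒  Var(R_m) = 209.9400 / 7 = 29.9914
β = Cov / Var(R_m) = 53.3986 / 29.9914 = 1.7805
E(R) = R_f + β × MRP = 5.12% + 1.7805 × 3.93% = 12.12%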